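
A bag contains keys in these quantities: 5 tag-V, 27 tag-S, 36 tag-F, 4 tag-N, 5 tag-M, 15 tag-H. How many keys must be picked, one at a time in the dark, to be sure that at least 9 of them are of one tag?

The 6 tags are the holes; the keys drawn are the pigeons.
To avoid 9 of any one tag, the worst case takes at most 8 of each tag, or every key of a tag that has fewer than 8.
That gives 5 + 8 + 8 + 4 + 5 + 8 = 38 keys with no tag reaching 9.
The next key forces some tag to 9, so 38 + 1 = 39.

39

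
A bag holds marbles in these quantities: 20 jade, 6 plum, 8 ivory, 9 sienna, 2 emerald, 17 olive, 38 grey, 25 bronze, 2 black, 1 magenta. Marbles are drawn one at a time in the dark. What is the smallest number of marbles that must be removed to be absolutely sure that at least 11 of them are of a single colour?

Put each drawn marble into a box by colour. The largest draw with every box below 11 takes min(count, 10) from each colour; colours with fewer than 10 contribute all they have.
Σ min(cᵢ, 10) = 10 + 6 + 8 + 9 + 2 + 10 + 10 + 10 + 2 + 1 = 68.
Draw number 68 + 1 = 69 must push one box to 11.

69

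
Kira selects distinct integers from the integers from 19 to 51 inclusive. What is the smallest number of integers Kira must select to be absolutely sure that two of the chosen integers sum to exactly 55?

A set avoiding the sum 55 can contain at most one of each pair {x, 55−x}, plus the 15 elements whose complement lies outside the range.
The integers 28, …, 51 (24 of them) are such a set: any two sum to at least 28+29 = 57 > 55.
Any 25th integer completes one of the 9 pairs, so 25 choices force a sum of 55.

25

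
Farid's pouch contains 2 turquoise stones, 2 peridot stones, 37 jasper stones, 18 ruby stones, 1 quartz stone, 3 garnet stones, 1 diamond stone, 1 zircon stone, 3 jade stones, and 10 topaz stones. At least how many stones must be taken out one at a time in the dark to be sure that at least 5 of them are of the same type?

26

By pigeonhole, put each drawn stone into a box by type. The largest draw with every box below 5 takes min(count, 4) from each type; types with fewer than 4 contribute all they have.
Σ min(cᵢ, 4) = 2 + 2 + 4 + 4 + 1 + 3 + 1 + 1 + 3 + 4 = 25.
Draw number 25 + 1 = 26 must push one box to 5.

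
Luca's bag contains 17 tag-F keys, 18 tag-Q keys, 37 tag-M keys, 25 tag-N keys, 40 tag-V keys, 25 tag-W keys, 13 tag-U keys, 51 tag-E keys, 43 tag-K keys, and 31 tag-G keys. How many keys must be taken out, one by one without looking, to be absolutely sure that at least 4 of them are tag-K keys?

261

In the worst case for collecting tag-K keys, every non-tag-K key comes out first.
There are 17 + 18 + 37 + 25 + 40 + 25 + 13 + 51 + 31 = 257 non-tag-K keys altogether.
After those, each further key must be tag-K, so 257 + 4 = 261 draws guarantee 4 tag-K keys.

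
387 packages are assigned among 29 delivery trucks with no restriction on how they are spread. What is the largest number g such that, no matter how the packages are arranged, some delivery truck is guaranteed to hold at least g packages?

14

Pigeonhole: the 29 delivery trucks are the holes and the 387 packages are the pigeons.
If every delivery truck held at most 13 packages, the total would be at most 29 × 13 = 377, which is less than 387.
So some delivery truck holds at least ⌈387/29⌉ = 14 packages.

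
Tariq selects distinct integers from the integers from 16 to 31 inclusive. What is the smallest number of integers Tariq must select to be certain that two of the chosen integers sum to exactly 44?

11

A set avoiding the sum 44 can contain at most one of each pair {x, 44−x}, plus the 4 elements whose complement lies outside the range or equal to its own complement.
The integers 22, …, 31 (10 of them) are such a set: any two sum to at least 22+23 = 45 > 44.
Pigeonhole: any 11th integer completes one of the 6 pairs, so 11 choices force a sum of 44.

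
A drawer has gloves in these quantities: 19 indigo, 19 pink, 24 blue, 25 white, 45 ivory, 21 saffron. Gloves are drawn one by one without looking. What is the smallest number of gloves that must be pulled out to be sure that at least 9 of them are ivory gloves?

In the worst case for collecting ivory gloves, every non-ivory glove comes out first.
There are 19 + 19 + 24 + 25 + 21 = 108 non-ivory gloves altogether.
After those, each further glove must be ivory, so 108 + 9 = 117 draws guarantee 9 ivory gloves.

117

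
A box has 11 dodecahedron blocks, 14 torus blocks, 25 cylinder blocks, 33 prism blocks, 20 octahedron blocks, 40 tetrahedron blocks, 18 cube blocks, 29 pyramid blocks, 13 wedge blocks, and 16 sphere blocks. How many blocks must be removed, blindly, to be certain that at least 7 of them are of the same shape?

61

Put each drawn block into a box by shape. The largest draw with every box below 7 takes min(count, 6) from each shape.
Σ min(cᵢ, 6) = 6 + 6 + 6 + 6 + 6 + 6 + 6 + 6 + 6 + 6 = 60.
Draw number 60 + 1 = 61 must push one box to 7.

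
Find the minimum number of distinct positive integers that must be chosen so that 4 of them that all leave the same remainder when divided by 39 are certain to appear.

118

By pigeonhole, the 39 residue classes mod 39 are the pigeonholes.
With 117 integers one could put 3 in each residue class and have no class reach 4.
The 118th integer pushes some class to 4, so 39·3 + 1 = 118.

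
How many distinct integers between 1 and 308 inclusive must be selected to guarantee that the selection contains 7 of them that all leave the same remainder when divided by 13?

79

The 13 residue classes mod 13 are the pigeonholes.
With 78 integers one could put 6 in each residue class and have no class reach 7.
The 79th integer pushes some class to 7, so 13·6 + 1 = 79.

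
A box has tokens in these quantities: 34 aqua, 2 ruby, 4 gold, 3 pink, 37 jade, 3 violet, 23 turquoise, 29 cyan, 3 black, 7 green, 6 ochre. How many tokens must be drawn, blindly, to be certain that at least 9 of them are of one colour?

61

Pigeonhole: the 11 colours are the holes; the tokens drawn are the pigeons.
To avoid 9 of any one colour, the worst case takes at most 8 of each colour, or every token of a colour that has fewer than 8.
That gives 8 + 2 + 4 + 3 + 8 + 3 + 8 + 8 + 3 + 7 + 6 = 60 tokens with no colour reaching 9.
The next token forces some colour to 9, so 60 + 1 = 61.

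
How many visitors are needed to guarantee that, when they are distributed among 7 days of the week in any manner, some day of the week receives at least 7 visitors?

With 42 visitors one could put exactly 6 in each of the 7 days of the week, and no day of the week would reach 7.
One more visitor must land in a day of the week that already has 6, giving it 7.
So 7 × 6 + 1 = 43 visitors are required.

43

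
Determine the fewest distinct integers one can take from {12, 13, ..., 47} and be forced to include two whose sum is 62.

21

A set avoiding the sum 62 can contain at most one of each pair {x, 62−x}, plus the 4 elements whose complement lies outside the range or equal to its own complement.
The integers 12, …, 31 (20 of them) are such a set: any two sum to at least 12+13 = 25 and at most 30+31 = 61 < 62.
Pigeonhole: any 21st integer completes one of the 16 pairs, so 21 choices force a sum of 62.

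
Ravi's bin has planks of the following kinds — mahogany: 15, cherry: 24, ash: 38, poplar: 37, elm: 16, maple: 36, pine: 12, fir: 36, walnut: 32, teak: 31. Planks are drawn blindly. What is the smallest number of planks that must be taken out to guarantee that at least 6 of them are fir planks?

247

In the worst case for collecting fir planks, every non-fir plank comes out first.
There are 15 + 24 + 38 + 37 + 16 + 36 + 12 + 32 + 31 = 241 non-fir planks altogether.
After those, each further plank must be fir, so 241 + 6 = 247 draws guarantee 6 fir planks.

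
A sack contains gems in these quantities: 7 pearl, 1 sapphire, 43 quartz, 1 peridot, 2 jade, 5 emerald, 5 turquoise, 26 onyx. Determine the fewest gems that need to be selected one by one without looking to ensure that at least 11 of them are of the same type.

42

An adversary could hand out at most 10 gems per type (6 types run out sooner): 7 + 1 + 10 + 1 + 2 + 5 + 5 + 10 = 41 gems and still no type has 11.
One more gem lands in a type already at 10, so 42 draws are enough and 41 are not.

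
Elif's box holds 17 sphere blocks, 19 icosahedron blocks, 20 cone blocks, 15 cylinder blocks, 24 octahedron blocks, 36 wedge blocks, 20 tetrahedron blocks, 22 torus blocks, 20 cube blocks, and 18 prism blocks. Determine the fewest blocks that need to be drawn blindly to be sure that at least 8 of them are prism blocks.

In the worst case for collecting prism blocks, every non-prism block comes out first.
There are 17 + 19 + 20 + 15 + 24 + 36 + 20 + 22 + 20 = 193 non-prism blocks altogether.
After those, each further block must be prism, so 193 + 8 = 201 draws guarantee 8 prism blocks.

201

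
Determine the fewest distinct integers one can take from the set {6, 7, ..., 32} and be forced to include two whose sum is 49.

20

Group the elements by complementary pair {x, 49−x}: {17,32}, {18,31}, {19,30}, …, giving 8 two-element pairs and 11 integers whose partner 49−x falls outside [6,32].
Pigeonhole: treating each of those 19 groups as a pigeonhole, one can pick one integer per group — 19 integers — with no two summing to 49.
The 20th integer lands in an occupied pair, forcing a sum of 49.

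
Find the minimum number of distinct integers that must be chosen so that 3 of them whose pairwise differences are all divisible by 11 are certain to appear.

Integers whose pairwise differences are multiples of 11 are exactly those sharing a remainder mod 11. The 11 residue classes mod 11 are the pigeonholes.
With 22 integers one could put 2 in each residue class and have no class reach 3.
The 23rd integer pushes some class to 3, so 11·2 + 1 = 23.

23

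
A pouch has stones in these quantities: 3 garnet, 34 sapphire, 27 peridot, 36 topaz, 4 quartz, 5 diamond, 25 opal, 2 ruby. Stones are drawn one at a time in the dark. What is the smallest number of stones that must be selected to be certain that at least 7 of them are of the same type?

39

The 8 types are the holes; the stones drawn are the pigeons.
To avoid 7 of any one type, the worst case takes at most 6 of each type, or every stone of a type that has fewer than 6.
That gives 3 + 6 + 6 + 6 + 4 + 5 + 6 + 2 = 38 stones with no type reaching 7.
The next stone forces some type to 7, so 38 + 1 = 39.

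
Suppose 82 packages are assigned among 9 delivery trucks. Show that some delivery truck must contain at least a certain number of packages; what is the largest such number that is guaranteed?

Pigeonhole: the 9 delivery trucks are the holes and the 82 packages are the pigeons.
If every delivery truck held at most 9 packages, the total would be at most 9 × 9 = 81, which is less than 82.
So some delivery truck holds at least ⌈82/9⌉ = 10 packages.

10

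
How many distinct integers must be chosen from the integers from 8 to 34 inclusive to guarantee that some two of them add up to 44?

Group the elements by complementary pair {x, 44−x}: {10,34}, {11,33}, {12,32}, …, giving 12 two-element pairs, the single value 22 (it cannot pair with itself since the integers are distinct), and 2 integers whose partner 44−x falls outside [8,34].
By the pigeonhole principle, treating each of those 15 groups as a pigeonhole, one can pick one integer per group — 15 integers — with no two summing to 44.
The 16th integer lands in an occupied pair, forcing a sum of 44.

16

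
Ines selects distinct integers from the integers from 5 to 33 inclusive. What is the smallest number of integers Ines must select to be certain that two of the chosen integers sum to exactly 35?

17

Group the elements by complementary pair {x, 35−x}: {5,30}, {6,29}, {7,28}, …, giving 13 two-element pairs and 3 integers whose partner 35−x falls outside [5,33].
By the pigeonhole principle, treating each of those 16 groups as a pigeonhole, one can pick one integer per group — 16 integers — with no two summing to 35.
The 17th integer lands in an occupied pair, forcing a sum of 35.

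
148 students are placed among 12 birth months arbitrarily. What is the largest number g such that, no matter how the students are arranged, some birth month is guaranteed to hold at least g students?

13

The 12 birth months are the holes and the 148 students are the pigeons.
If every birth month held at most 12 students, the total would be at most 12 × 12 = 144, which is less than 148.
So some birth month holds at least ⌈148/12⌉ = 13 students.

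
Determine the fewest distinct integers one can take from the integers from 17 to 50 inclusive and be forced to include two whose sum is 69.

A set avoiding the sum 69 can contain at most one of each pair {x, 69−x}, plus the 2 elements whose complement lies outside the range.
The integers 17, …, 34 (18 of them) are such a set: any two sum to at least 17+18 = 35 and at most 33+34 = 67 < 69.
By pigeonhole, any 19th integer completes one of the 16 pairs, so 19 choices force a sum of 69.

19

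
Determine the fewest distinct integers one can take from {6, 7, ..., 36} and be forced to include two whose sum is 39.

18

Two chosen integers sum to 39 exactly when both halves of some pair {x, 39−x} with 6 ≤ x ≤ 39−x ≤ 33 are chosen — 14 such pairs.
The remaining 3 elements (those with no distinct partner in range) can never complete a 39-sum, so the worst case takes all of them and one from each pair: 3 + 14 = 17.
The 18th integer has to be the second member of some pair, so 17 + 1 = 18.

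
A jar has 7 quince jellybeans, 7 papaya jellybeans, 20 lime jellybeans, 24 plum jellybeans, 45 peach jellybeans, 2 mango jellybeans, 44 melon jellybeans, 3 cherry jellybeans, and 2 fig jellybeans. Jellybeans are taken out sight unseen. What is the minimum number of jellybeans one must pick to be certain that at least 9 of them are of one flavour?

54

An adversary could hand out at most 8 jellybeans per flavour (5 flavours run out sooner): 7 + 7 + 8 + 8 + 8 + 2 + 8 + 3 + 2 = 53 jellybeans and still no flavour has 9.
One more jellybean lands in a flavour already at 8, so 54 draws are enough and 53 are not.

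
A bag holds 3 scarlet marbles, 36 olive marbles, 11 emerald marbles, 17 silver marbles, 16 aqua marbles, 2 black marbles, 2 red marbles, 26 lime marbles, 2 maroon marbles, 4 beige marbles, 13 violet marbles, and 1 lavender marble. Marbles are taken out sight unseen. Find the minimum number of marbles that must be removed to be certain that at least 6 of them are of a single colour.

45

An adversary could hand out at most 5 marbles per colour (6 colours run out sooner): 3 + 5 + 5 + 5 + 5 + 2 + 2 + 5 + 2 + 4 + 5 + 1 = 44 marbles and still no colour has 6.
By the pigeonhole principle, one more marble lands in a colour already at 5, so 45 draws are enough and 44 are not.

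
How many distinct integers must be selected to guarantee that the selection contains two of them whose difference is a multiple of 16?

17

Integers whose pairwise differences are multiples of 16 are exactly those sharing a remainder mod 16. Pigeonhole: the 16 residue classes mod 16 are the pigeonholes.
With 16 integers one could put 1 in each residue class and have no class reach 2.
The 17th integer pushes some class to 2, so 16·1 + 1 = 17.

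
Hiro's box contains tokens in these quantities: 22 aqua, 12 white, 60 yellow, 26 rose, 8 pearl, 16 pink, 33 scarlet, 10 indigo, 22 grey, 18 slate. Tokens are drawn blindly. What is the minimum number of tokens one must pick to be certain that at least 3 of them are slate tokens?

In the worst case for collecting slate tokens, every non-slate token comes out first.
There are 22 + 12 + 60 + 26 + 8 + 16 + 33 + 10 + 22 = 209 non-slate tokens altogether.
After those, each further token must be slate, so 209 + 3 = 212 draws guarantee 3 slate tokens.

212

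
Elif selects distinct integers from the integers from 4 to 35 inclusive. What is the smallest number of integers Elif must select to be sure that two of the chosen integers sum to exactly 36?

19

Group the elements by complementary pair {x, 36−x}: {4,32}, {5,31}, {6,30}, …, giving 14 two-element pairs, the single value 18 (it cannot pair with itself since the integers are distinct), and 3 integers whose partner 36−x falls outside [4,35].
Treating each of those 18 groups as a pigeonhole, one can pick one integer per group — 18 integers — with no two summing to 36.
The 19th integer lands in an occupied pair, forcing a sum of 36.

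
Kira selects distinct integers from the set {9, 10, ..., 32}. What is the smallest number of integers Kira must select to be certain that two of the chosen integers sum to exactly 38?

A set avoiding the sum 38 can contain at most one of each pair {x, 38−x}, plus the 4 elements whose complement lies outside the range or equal to its own complement.
The integers 19, …, 32 (14 of them) are such a set: any two sum to at least 19+20 = 39 > 38.
Any 15th integer completes one of the 10 pairs, so 15 choices force a sum of 38.

15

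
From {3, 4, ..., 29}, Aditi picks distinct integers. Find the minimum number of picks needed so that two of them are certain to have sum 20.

Group the elements by complementary pair {x, 20−x}: {3,17}, {4,16}, {5,15}, …, giving 7 two-element pairs; the single value 10 (it cannot pair with itself since the integers are distinct); and 12 integers whose partner 20−x falls outside [3,29].
Treating each of those 20 groups as a pigeonhole, one can pick one integer per group — 20 integers — with no two summing to 20.
The 21st integer lands in an occupied pair, forcing a sum of 20.

21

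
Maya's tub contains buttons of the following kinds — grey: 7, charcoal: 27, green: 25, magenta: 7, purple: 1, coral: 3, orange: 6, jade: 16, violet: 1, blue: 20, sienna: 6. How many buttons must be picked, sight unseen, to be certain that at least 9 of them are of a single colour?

Put each drawn button into a box by colour. The largest draw with every box below 9 takes min(count, 8) from each colour; colours with fewer than 8 contribute all they have.
Σ min(cᵢ, 8) = 7 + 8 + 8 + 7 + 1 + 3 + 6 + 8 + 1 + 8 + 6 = 63.
Draw number 63 + 1 = 64 must push one box to 9.

64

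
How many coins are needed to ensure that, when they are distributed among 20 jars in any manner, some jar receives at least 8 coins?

141

With 140 coins one could put exactly 7 in each of the 20 jars, and no jar would reach 8.
One more coin must land in a jar that already has 7, giving it 8.
So 20 × 7 + 1 = 141 coins are required.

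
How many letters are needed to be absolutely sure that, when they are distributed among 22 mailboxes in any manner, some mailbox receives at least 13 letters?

265

With 264 letters one could put exactly 12 in each of the 22 mailboxes, and no mailbox would reach 13.
By the pigeonhole principle, one more letter must land in a mailbox that already has 12, giving it 13.
So 22 × 12 + 1 = 265 letters are required.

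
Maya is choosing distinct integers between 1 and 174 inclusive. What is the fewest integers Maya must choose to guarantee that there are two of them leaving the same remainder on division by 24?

The 24 residue classes mod 24 are the pigeonholes.
With 24 integers one could put 1 in each residue class and have no class reach 2.
The 25th integer pushes some class to 2, so 24·1 + 1 = 25.

25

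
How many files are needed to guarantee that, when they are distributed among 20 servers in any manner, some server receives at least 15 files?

281

With 280 files one could put exactly 14 in each of the 20 servers, and no server would reach 15.
Pigeonhole: one more file must land in a server that already has 14, giving it 15.
So 20 × 14 + 1 = 281 files are required.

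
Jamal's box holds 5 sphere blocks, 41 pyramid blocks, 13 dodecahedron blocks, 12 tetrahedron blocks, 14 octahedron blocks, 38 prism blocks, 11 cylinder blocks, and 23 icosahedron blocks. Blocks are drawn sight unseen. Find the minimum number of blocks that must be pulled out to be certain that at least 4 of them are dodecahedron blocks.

In the worst case for collecting dodecahedron blocks, every non-dodecahedron block comes out first.
There are 5 + 41 + 12 + 14 + 38 + 11 + 23 = 144 non-dodecahedron blocks altogether.
After those, each further block must be dodecahedron, so 144 + 4 = 148 draws guarantee 4 dodecahedron blocks.

148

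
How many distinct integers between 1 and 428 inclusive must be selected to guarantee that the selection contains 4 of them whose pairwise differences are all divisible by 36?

Integers whose pairwise differences are multiples of 36 are exactly those sharing a remainder mod 36. By the pigeonhole principle, the 36 residue classes mod 36 are the pigeonholes.
With 108 integers one could put 3 in each residue class and have no class reach 4.
The 109th integer pushes some class to 4, so 36·3 + 1 = 109.

109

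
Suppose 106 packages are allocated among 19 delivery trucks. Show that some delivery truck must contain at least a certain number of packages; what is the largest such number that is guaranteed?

6

Pigeonhole: the 19 delivery trucks are the holes and the 106 packages are the pigeons.
If every delivery truck held at most 5 packages, the total would be at most 19 × 5 = 95, which is less than 106.
So some delivery truck holds at least ⌈106/19⌉ = 6 packages.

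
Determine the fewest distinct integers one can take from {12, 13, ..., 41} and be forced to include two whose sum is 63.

Two chosen integers sum to 63 exactly when both halves of some pair {x, 63−x} with 22 ≤ x ≤ 63−x ≤ 41 are chosen — 10 such pairs.
The remaining 10 elements (those with no distinct partner in range) can never complete a 63-sum, so the worst case takes all of them and one from each pair: 10 + 10 = 20.
Pigeonhole: the 21st integer has to be the second member of some pair, so 20 + 1 = 21.

21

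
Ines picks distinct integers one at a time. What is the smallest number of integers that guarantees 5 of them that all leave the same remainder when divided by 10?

41

The 10 residue classes mod 10 are the pigeonholes.
With 40 integers one could put 4 in each residue class and have no class reach 5.
The 41st integer pushes some class to 5, so 10·4 + 1 = 41.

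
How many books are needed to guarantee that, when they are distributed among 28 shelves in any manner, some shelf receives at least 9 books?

With 224 books one could put exactly 8 in each of the 28 shelves, and no shelf would reach 9.
By pigeonhole, one more book must land in a shelf that already has 8, giving it 9.
So 28 × 8 + 1 = 225 books are required.

225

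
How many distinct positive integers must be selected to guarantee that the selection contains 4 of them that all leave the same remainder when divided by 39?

118

The 39 residue classes mod 39 are the pigeonholes.
With 117 integers one could put 3 in each residue class and have no class reach 4.
The 118th integer pushes some class to 4, so 39·3 + 1 = 118.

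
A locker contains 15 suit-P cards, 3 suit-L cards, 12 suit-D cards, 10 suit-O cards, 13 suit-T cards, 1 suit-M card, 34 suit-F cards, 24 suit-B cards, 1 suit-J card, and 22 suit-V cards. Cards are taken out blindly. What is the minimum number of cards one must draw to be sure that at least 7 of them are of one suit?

An adversary could hand out at most 6 cards per suit (suit-L, suit-M, suit-J run out sooner): 6 + 3 + 6 + 6 + 6 + 1 + 6 + 6 + 1 + 6 = 47 cards and still no suit has 7.
By the pigeonhole principle, one more card lands in a suit already at 6, so 48 draws are enough and 47 are not.

48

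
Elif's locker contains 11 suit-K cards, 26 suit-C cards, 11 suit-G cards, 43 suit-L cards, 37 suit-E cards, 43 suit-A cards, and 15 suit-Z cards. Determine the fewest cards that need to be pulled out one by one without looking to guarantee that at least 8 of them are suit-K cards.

183

In the worst case for collecting suit-K cards, every non-suit-K card comes out first.
There are 26 + 11 + 43 + 37 + 43 + 15 = 175 non-suit-K cards altogether.
After those, each further card must be suit-K, so 175 + 8 = 183 draws guarantee 8 suit-K cards.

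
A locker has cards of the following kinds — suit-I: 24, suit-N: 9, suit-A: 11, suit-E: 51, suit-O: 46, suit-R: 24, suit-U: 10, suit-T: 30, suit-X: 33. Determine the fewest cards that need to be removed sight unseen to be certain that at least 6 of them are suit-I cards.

220

In the worst case for collecting suit-I cards, every non-suit-I card comes out first.
There are 9 + 11 + 51 + 46 + 24 + 10 + 30 + 33 = 214 non-suit-I cards altogether.
After those, each further card must be suit-I, so 214 + 6 = 220 draws guarantee 6 suit-I cards.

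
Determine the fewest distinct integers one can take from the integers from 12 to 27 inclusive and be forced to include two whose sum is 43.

11

Two chosen integers sum to 43 exactly when both halves of some pair {x, 43−x} with 16 ≤ x ≤ 43−x ≤ 27 are chosen — 6 such pairs.
The remaining 4 elements (those with no distinct partner in range) can never complete a 43-sum, so the worst case takes all of them and one from each pair: 4 + 6 = 10.
By the pigeonhole principle, the 11th integer has to be the second member of some pair, so 10 + 1 = 11.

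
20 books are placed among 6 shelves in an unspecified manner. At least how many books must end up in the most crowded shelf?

4

By the pigeonhole principle, the 6 shelves are the holes and the 20 books are the pigeons.
If every shelf held at most 3 books, the total would be at most 6 × 3 = 18, which is less than 20.
So some shelf holds at least ⌈20/6⌉ = 4 books.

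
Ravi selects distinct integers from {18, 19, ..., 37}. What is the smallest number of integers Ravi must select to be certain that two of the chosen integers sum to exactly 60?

Two chosen integers sum to 60 exactly when both halves of some pair {x, 60−x} with 23 ≤ x ≤ 60−x ≤ 37 are chosen — 7 such pairs.
The remaining 6 elements (those with no distinct partner in range) can never complete a 60-sum, so the worst case takes all of them and one from each pair: 6 + 7 = 13.
Pigeonhole: the 14th integer has to be the second member of some pair, so 13 + 1 = 14.

14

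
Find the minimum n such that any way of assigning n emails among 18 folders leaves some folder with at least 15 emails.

With 252 emails one could put exactly 14 in each of the 18 folders, and no folder would reach 15.
One more email must land in a folder that already has 14, giving it 15.
So 18 × 14 + 1 = 253 emails are required.

253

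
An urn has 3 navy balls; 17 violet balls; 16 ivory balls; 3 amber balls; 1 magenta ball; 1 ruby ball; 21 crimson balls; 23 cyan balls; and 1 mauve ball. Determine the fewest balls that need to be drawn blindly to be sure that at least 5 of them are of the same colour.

26

An adversary could hand out at most 4 balls per colour (5 colours run out sooner): 3 + 4 + 4 + 3 + 1 + 1 + 4 + 4 + 1 = 25 balls and still no colour has 5.
By pigeonhole, one more ball lands in a colour already at 4, so 26 draws are enough and 25 are not.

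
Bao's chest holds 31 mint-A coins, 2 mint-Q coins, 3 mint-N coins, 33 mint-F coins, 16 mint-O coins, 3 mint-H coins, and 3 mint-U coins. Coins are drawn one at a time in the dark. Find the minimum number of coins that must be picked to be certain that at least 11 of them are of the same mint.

Put each drawn coin into a box by mint. The largest draw with every box below 11 takes min(count, 10) from each mint; mints with fewer than 10 contribute all they have.
Σ min(cᵢ, 10) = 10 + 2 + 3 + 10 + 10 + 3 + 3 = 41.
Draw number 41 + 1 = 42 must push one box to 11.

42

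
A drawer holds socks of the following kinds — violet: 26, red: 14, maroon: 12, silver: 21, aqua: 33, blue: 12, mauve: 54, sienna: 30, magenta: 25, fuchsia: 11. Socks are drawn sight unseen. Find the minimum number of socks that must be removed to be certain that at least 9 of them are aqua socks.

214

In the worst case for collecting aqua socks, every non-aqua sock comes out first.
There are 26 + 14 + 12 + 21 + 12 + 54 + 30 + 25 + 11 = 205 non-aqua socks altogether.
After those, each further sock must be aqua, so 205 + 9 = 214 draws guarantee 9 aqua socks.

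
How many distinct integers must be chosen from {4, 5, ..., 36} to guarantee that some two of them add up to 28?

24

Two chosen integers sum to 28 exactly when both halves of some pair {x, 28−x} with 4 ≤ x ≤ 28−x ≤ 24 are chosen — 10 such pairs.
The remaining 13 elements (those with no distinct partner in range) can never complete a 28-sum, so the worst case takes all of them and one from each pair: 13 + 10 = 23.
By the pigeonhole principle, the 24th integer has to be the second member of some pair, so 23 + 1 = 24.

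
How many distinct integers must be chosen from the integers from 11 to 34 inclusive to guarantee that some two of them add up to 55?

18

Two chosen integers sum to 55 exactly when both halves of some pair {x, 55−x} with 21 ≤ x ≤ 55−x ≤ 34 are chosen — 7 such pairs.
The remaining 10 elements (those with no distinct partner in range) can never complete a 55-sum, so the worst case takes all of them and one from each pair: 10 + 7 = 17.
By pigeonhole, the 18th integer has to be the second member of some pair, so 17 + 1 = 18.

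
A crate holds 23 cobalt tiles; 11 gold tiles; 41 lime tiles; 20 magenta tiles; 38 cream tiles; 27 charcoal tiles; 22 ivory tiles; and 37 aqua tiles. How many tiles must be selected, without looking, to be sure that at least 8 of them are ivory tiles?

205

In the worst case for collecting ivory tiles, every non-ivory tile comes out first.
There are 23 + 11 + 41 + 20 + 38 + 27 + 37 = 197 non-ivory tiles altogether.
After those, each further tile must be ivory, so 197 + 8 = 205 draws guarantee 8 ivory tiles.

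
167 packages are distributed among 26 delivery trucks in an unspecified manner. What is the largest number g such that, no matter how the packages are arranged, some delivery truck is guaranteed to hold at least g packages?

The 26 delivery trucks are the holes and the 167 packages are the pigeons.
If every delivery truck held at most 6 packages, the total would be at most 26 × 6 = 156, which is less than 167.
So some delivery truck holds at least ⌈167/26⌉ = 7 packages.

7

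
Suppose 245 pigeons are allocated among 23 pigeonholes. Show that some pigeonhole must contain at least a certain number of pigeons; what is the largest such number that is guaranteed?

11

By the pigeonhole principle, the 23 pigeonholes are the holes and the 245 pigeons are the pigeons.
If every pigeonhole held at most 10 pigeons, the total would be at most 23 × 10 = 230, which is less than 245.
So some pigeonhole holds at least ⌈245/23⌉ = 11 pigeons.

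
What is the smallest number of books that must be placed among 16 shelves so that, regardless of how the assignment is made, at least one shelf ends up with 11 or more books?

With 160 books one could put exactly 10 in each of the 16 shelves, and no shelf would reach 11.
One more book must land in a shelf that already has 10, giving it 11.
So 16 × 10 + 1 = 161 books are required.

161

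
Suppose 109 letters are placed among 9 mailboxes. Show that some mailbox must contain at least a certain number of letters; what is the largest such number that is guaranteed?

The 9 mailboxes are the holes and the 109 letters are the pigeons.
If every mailbox held at most 12 letters, the total would be at most 9 × 12 = 108, which is less than 109.
So some mailbox holds at least ⌈109/9⌉ = 13 letters.

13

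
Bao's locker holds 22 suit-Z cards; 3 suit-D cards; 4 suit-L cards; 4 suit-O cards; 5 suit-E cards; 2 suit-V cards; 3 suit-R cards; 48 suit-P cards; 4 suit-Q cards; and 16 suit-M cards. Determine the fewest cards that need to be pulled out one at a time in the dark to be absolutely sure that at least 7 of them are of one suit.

An adversary could hand out at most 6 cards per suit (7 suits run out sooner): 6 + 3 + 4 + 4 + 5 + 2 + 3 + 6 + 4 + 6 = 43 cards and still no suit has 7.
One more card lands in a suit already at 6, so 44 draws are enough and 43 are not.

44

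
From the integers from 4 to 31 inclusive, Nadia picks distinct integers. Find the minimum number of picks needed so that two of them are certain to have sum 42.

19

Group the elements by complementary pair {x, 42−x}: {11,31}, {12,30}, {13,29}, …, giving 10 two-element pairs; the single value 21 (it cannot pair with itself since the integers are distinct); and 7 integers whose partner 42−x falls outside [4,31].
By the pigeonhole principle, treating each of those 18 groups as a pigeonhole, one can pick one integer per group — 18 integers — with no two summing to 42.
The 19th integer lands in an occupied pair, forcing a sum of 42.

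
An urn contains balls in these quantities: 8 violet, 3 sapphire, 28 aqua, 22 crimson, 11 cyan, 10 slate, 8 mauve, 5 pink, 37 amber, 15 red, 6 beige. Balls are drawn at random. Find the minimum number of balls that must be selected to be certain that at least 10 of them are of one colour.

85

The 11 colours are the holes; the balls drawn are the pigeons.
To avoid 10 of any one colour, the worst case takes at most 9 of each colour, or every ball of a colour that has fewer than 9.
That gives 8 + 3 + 9 + 9 + 9 + 9 + 8 + 5 + 9 + 9 + 6 = 84 balls with no colour reaching 10.
The next ball forces some colour to 10, so 84 + 1 = 85.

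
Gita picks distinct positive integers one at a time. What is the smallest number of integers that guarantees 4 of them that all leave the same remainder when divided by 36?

The 36 residue classes mod 36 are the pigeonholes.
With 108 integers one could put 3 in each residue class and have no class reach 4.
The 109th integer pushes some class to 4, so 36·3 + 1 = 109.

109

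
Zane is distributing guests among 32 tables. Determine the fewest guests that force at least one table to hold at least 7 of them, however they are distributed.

With 192 guests one could put exactly 6 in each of the 32 tables, and no table would reach 7.
By the pigeonhole principle, one more guest must land in a table that already has 6, giving it 7.
So 32 × 6 + 1 = 193 guests are required.

193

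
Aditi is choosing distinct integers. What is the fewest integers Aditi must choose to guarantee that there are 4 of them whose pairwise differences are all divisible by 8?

25

Integers whose pairwise differences are multiples of 8 are exactly those sharing a remainder mod 8. The 8 residue classes mod 8 are the pigeonholes.
With 24 integers one could put 3 in each residue class and have no class reach 4.
The 25th integer pushes some class to 4, so 8·3 + 1 = 25.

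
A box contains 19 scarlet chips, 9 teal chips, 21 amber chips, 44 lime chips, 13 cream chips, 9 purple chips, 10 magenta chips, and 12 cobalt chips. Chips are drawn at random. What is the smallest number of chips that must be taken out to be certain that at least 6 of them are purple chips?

In the worst case for collecting purple chips, every non-purple chip comes out first.
There are 19 + 9 + 21 + 44 + 13 + 10 + 12 = 128 non-purple chips altogether.
After those, each further chip must be purple, so 128 + 6 = 134 draws guarantee 6 purple chips.

134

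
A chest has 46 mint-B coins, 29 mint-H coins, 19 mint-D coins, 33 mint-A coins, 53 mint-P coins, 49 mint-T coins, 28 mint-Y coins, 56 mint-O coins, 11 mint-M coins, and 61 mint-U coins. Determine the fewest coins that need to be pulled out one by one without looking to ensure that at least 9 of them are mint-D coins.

In the worst case for collecting mint-D coins, every non-mint-D coin comes out first.
There are 46 + 29 + 33 + 53 + 49 + 28 + 56 + 11 + 61 = 366 non-mint-D coins altogether.
After those, each further coin must be mint-D, so 366 + 9 = 375 draws guarantee 9 mint-D coins.

375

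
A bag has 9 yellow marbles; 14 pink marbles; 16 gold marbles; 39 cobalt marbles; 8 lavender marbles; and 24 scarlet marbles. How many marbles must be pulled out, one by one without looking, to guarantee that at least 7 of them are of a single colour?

Pigeonhole: put each drawn marble into a box by colour. The largest draw with every box below 7 takes min(count, 6) from each colour.
Σ min(cᵢ, 6) = 6 + 6 + 6 + 6 + 6 + 6 = 36.
Draw number 36 + 1 = 37 must push one box to 7.

37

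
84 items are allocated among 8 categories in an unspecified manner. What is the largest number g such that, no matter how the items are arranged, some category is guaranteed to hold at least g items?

Pigeonhole: the 8 categories are the holes and the 84 items are the pigeons.
If every category held at most 10 items, the total would be at most 8 × 10 = 80, which is less than 84.
So some category holds at least ⌈84/8⌉ = 11 items.

11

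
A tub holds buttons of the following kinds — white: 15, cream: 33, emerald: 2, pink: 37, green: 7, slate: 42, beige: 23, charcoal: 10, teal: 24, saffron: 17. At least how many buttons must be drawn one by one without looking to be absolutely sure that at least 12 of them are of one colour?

Put each drawn button into a box by colour. The largest draw with every box below 12 takes min(count, 11) from each colour; colours with fewer than 11 contribute all they have.
Σ min(cᵢ, 11) = 11 + 11 + 2 + 11 + 7 + 11 + 11 + 10 + 11 + 11 = 96.
Draw number 96 + 1 = 97 must push one box to 12.

97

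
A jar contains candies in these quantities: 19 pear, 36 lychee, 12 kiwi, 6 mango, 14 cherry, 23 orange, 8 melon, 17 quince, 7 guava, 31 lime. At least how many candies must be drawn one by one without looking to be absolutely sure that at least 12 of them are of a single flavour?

99

An adversary could hand out at most 11 candies per flavour (mango, melon, guava run out sooner): 11 + 11 + 11 + 6 + 11 + 11 + 8 + 11 + 7 + 11 = 98 candies and still no flavour has 12.
One more candy lands in a flavour already at 11, so 99 draws are enough and 98 are not.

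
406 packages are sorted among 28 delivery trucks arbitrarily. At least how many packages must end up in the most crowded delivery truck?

15

By pigeonhole, the 28 delivery trucks are the holes and the 406 packages are the pigeons.
If every delivery truck held at most 14 packages, the total would be at most 28 × 14 = 392, which is less than 406.
So some delivery truck holds at least ⌈406/28⌉ = 15 packages.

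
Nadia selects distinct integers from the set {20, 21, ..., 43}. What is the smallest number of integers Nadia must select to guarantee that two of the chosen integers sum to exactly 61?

14

Group the elements by complementary pair {x, 61−x}: {20,41}, {21,40}, {22,39}, …, giving 11 two-element pairs and 2 integers whose partner 61−x falls outside [20,43].
Pigeonhole: treating each of those 13 groups as a pigeonhole, one can pick one integer per group — 13 integers — with no two summing to 61.
The 14th integer lands in an occupied pair, forcing a sum of 61.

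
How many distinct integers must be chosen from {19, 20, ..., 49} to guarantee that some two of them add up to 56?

23

A set avoiding the sum 56 can contain at most one of each pair {x, 56−x}, plus the 13 elements whose complement lies outside the range or equal to its own complement.
The integers 28, …, 49 (22 of them) are such a set: any two sum to at least 28+29 = 57 > 56.
Any 23rd integer completes one of the 9 pairs, so 23 choices force a sum of 56.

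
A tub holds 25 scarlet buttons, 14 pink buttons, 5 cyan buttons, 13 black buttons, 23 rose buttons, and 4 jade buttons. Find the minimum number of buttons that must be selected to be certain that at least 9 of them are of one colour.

An adversary could hand out at most 8 buttons per colour (cyan, jade run out sooner): 8 + 8 + 5 + 8 + 8 + 4 = 41 buttons and still no colour has 9.
One more button lands in a colour already at 8, so 42 draws are enough and 41 are not.

42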